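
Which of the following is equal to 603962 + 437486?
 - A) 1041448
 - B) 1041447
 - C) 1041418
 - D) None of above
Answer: A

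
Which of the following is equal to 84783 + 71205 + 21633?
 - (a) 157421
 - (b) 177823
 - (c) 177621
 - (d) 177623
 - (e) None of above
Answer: c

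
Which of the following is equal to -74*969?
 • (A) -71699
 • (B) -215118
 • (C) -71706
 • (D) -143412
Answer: C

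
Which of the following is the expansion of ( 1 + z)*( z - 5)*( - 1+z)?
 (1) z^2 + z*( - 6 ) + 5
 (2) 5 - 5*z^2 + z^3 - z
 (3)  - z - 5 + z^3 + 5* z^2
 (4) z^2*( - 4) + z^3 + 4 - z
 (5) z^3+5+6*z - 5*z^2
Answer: 2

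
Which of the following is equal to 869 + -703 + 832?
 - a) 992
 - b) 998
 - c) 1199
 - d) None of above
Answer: b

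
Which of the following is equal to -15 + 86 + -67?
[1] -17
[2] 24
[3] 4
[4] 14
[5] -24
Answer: 3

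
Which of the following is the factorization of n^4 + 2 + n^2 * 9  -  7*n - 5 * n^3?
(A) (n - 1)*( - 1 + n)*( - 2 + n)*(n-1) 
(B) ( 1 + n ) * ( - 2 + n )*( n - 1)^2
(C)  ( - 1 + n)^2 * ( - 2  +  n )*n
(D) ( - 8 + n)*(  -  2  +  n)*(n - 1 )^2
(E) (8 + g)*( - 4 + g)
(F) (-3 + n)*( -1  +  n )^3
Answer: A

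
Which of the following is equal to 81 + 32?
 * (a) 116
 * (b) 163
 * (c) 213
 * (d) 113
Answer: d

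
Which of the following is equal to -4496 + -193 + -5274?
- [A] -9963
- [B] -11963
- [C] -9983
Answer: A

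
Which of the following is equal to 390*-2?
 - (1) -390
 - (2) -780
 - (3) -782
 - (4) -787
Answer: 2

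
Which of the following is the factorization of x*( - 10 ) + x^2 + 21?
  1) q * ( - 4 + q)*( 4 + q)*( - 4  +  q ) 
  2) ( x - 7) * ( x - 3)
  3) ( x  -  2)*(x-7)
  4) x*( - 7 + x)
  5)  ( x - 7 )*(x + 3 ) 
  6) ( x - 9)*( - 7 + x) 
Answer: 2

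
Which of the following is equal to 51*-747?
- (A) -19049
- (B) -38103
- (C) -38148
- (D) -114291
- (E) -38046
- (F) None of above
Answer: F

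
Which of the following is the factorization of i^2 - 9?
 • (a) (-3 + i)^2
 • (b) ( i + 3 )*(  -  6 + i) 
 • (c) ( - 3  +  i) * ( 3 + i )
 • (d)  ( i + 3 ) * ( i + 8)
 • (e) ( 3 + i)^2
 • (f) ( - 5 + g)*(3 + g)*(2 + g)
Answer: c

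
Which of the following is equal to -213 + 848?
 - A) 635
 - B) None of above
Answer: A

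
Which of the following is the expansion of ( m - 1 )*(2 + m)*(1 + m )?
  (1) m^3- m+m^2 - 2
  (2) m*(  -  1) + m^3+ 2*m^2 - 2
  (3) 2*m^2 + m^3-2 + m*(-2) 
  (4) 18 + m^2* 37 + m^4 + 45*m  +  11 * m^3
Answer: 2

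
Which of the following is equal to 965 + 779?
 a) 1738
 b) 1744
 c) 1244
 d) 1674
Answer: b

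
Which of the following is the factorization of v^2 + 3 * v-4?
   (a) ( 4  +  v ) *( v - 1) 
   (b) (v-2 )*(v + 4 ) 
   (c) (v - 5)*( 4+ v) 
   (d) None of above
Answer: a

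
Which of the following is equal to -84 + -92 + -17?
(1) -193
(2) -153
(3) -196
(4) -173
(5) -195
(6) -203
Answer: 1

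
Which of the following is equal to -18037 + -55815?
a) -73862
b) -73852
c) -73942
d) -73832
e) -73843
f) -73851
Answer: b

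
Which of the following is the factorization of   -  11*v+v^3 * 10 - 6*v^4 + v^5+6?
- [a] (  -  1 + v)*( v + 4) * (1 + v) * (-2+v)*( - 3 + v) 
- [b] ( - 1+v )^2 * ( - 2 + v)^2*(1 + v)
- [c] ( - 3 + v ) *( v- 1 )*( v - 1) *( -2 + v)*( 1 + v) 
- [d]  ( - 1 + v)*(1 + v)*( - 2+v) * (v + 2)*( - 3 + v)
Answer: c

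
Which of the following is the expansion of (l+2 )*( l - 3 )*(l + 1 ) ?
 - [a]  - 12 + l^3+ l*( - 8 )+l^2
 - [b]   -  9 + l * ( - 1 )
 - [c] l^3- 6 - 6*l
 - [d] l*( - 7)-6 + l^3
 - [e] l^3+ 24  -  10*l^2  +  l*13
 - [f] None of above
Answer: d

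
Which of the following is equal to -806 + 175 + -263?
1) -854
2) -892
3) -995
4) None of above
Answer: 4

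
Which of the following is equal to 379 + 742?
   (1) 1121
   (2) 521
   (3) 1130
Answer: 1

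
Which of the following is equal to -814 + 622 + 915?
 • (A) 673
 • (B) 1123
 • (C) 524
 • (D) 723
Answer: D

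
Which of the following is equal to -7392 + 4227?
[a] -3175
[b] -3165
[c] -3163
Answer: b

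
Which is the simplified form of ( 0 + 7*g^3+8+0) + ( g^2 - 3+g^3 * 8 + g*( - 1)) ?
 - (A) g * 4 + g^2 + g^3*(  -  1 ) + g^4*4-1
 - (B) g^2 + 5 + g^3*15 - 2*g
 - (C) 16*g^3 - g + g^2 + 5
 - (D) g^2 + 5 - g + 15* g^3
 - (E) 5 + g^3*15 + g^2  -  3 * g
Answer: D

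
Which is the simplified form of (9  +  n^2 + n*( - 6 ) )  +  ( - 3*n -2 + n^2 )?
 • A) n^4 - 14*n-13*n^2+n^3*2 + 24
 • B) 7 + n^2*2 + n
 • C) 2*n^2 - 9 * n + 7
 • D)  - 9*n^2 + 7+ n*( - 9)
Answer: C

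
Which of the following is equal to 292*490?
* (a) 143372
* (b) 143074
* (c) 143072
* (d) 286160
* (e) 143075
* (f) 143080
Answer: f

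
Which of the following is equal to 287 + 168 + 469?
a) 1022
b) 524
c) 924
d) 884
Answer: c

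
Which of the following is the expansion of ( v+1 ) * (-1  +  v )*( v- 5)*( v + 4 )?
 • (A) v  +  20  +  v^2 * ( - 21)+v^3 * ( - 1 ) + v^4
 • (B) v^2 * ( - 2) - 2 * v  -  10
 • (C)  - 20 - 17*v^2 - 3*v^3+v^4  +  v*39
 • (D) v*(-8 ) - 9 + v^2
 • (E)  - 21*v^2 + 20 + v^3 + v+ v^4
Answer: A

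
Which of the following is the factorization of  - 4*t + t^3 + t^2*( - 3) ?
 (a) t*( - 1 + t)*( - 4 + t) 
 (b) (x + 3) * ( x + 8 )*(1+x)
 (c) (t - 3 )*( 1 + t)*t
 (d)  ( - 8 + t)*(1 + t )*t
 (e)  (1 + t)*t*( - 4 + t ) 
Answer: e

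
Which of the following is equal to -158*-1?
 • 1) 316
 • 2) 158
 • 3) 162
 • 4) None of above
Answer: 2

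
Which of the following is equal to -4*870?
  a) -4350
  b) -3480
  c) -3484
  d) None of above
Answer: b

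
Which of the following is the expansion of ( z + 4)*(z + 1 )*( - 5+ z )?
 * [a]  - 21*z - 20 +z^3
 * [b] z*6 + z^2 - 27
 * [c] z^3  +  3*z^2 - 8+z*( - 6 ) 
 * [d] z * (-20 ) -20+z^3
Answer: a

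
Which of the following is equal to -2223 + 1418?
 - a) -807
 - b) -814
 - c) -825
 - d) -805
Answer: d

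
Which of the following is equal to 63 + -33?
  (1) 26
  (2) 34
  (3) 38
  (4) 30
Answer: 4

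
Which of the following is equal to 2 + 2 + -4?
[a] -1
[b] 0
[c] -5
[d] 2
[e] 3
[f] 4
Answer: b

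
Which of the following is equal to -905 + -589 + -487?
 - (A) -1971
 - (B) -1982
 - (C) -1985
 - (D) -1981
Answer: D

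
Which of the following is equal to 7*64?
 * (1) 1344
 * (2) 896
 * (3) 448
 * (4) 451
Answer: 3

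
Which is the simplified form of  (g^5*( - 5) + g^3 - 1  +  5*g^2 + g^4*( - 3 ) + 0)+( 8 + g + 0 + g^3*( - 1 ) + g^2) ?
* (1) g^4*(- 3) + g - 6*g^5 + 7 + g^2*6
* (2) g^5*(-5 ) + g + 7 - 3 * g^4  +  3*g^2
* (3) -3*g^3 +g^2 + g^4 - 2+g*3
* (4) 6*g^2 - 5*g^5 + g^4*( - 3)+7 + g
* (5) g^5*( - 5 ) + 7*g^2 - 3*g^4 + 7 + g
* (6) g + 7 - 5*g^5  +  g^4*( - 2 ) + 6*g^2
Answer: 4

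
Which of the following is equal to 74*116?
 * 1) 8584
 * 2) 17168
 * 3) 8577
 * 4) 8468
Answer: 1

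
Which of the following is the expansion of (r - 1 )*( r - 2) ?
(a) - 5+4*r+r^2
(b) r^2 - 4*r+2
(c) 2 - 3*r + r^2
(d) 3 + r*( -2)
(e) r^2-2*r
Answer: c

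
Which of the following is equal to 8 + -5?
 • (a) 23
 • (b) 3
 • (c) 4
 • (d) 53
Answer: b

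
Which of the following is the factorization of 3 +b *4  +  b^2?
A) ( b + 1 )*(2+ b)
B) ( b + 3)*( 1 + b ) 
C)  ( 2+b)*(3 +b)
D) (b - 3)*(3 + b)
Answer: B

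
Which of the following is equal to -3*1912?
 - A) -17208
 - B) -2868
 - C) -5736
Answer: C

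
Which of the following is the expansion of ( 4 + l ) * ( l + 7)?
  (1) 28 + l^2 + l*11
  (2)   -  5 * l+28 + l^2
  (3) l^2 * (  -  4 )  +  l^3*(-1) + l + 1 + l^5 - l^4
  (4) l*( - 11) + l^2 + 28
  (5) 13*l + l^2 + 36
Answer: 1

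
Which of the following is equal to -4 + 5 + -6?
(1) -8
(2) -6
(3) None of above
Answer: 3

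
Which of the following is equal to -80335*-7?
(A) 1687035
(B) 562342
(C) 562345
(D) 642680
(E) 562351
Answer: C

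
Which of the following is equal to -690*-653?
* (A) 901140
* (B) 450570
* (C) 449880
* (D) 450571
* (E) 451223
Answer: B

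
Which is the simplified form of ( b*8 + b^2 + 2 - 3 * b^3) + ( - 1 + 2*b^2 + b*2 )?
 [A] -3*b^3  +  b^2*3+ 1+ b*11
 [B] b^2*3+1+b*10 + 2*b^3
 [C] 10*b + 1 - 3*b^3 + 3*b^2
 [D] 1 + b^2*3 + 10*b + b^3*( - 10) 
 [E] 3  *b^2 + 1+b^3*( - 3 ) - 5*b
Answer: C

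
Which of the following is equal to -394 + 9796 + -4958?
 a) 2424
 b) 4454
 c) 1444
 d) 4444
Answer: d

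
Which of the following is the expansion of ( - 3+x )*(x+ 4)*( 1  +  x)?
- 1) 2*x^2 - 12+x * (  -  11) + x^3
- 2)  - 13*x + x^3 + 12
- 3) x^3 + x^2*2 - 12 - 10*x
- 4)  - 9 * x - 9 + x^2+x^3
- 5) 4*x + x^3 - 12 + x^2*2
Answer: 1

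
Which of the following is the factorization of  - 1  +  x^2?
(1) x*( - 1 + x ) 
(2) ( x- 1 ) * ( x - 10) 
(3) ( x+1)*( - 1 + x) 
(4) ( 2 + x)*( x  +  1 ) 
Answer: 3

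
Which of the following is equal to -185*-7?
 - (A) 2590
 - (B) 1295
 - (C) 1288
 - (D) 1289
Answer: B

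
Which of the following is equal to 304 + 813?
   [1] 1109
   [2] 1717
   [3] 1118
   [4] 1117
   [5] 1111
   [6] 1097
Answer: 4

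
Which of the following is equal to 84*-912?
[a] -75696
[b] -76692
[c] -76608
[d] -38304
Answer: c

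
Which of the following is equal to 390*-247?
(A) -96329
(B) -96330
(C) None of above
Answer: B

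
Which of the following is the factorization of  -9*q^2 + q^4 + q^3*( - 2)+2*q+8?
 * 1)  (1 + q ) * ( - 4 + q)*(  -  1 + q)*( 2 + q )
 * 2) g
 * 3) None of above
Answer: 1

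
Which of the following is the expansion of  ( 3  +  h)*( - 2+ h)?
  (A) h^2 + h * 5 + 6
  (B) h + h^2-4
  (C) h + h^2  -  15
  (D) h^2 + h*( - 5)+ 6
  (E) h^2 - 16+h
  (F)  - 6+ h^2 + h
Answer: F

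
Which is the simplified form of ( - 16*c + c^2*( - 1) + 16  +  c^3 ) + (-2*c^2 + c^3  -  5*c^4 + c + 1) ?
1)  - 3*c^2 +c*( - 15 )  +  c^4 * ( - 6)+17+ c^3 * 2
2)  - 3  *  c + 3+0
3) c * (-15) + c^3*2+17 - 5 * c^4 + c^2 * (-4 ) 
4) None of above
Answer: 4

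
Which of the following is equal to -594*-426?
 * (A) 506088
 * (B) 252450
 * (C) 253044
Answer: C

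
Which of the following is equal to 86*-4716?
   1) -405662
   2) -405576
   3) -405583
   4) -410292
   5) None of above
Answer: 2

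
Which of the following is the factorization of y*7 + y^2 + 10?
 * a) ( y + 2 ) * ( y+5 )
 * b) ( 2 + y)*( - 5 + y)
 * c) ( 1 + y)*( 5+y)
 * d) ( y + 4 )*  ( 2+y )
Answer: a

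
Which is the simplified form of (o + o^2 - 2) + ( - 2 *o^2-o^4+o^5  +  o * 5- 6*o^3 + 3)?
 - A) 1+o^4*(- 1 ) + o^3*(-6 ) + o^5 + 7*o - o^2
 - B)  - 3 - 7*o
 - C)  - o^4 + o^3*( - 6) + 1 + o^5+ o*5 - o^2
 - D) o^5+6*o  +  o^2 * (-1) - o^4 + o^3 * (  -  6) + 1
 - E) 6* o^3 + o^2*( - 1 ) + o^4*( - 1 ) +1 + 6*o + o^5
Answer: D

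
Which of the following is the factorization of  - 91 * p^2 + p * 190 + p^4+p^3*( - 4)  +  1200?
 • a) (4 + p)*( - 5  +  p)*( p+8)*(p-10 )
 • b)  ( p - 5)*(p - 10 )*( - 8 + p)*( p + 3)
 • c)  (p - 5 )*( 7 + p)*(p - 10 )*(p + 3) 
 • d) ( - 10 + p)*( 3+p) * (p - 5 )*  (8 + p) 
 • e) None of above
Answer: d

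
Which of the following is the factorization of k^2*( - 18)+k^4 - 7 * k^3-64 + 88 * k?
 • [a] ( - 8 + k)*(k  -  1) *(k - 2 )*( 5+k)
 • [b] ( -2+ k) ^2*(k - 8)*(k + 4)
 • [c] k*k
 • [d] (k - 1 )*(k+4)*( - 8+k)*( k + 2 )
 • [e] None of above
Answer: e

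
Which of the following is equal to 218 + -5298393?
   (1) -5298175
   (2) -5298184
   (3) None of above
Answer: 1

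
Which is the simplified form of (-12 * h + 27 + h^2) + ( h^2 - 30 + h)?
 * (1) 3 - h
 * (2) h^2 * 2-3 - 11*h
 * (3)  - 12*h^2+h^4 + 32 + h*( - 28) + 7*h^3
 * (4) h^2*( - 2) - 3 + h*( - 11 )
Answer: 2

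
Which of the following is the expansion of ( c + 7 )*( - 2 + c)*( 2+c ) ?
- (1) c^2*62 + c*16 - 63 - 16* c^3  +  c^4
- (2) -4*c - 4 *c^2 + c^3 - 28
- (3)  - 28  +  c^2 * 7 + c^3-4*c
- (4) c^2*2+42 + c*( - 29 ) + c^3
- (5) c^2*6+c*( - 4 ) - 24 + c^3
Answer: 3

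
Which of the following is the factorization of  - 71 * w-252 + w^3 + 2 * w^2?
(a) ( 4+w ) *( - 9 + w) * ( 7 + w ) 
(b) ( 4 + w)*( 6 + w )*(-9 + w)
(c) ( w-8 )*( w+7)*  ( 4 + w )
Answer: a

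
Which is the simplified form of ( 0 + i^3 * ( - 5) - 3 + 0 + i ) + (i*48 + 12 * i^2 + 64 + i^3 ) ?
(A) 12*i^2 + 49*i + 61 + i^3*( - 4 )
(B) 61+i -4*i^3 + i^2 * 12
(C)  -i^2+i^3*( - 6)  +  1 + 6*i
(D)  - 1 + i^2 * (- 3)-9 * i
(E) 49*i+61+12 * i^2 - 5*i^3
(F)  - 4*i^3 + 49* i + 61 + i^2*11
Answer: A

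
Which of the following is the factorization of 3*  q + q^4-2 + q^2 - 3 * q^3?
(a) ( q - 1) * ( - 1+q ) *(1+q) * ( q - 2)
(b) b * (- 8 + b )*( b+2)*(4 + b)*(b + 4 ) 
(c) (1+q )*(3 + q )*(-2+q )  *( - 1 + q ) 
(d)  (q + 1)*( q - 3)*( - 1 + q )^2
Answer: a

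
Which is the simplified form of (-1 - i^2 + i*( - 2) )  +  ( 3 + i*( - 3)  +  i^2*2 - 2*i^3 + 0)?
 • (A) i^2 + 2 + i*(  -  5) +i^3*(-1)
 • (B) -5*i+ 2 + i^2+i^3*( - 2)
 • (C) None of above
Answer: B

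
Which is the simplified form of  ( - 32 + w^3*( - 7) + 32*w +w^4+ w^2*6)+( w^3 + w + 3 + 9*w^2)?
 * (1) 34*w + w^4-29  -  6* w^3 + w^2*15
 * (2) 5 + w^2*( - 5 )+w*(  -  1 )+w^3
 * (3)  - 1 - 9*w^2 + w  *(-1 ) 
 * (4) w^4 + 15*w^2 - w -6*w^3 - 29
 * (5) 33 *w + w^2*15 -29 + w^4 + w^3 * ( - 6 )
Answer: 5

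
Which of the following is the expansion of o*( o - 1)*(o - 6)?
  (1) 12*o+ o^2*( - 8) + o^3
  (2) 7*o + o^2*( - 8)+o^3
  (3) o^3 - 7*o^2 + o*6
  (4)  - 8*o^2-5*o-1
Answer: 3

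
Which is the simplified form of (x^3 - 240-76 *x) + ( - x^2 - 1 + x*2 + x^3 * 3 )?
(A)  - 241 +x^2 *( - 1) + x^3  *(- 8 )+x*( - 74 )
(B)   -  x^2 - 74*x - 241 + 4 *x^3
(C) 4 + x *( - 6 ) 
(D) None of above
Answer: B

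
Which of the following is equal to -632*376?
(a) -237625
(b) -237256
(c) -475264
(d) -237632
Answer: d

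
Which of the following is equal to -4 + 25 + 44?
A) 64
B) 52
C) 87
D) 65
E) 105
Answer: D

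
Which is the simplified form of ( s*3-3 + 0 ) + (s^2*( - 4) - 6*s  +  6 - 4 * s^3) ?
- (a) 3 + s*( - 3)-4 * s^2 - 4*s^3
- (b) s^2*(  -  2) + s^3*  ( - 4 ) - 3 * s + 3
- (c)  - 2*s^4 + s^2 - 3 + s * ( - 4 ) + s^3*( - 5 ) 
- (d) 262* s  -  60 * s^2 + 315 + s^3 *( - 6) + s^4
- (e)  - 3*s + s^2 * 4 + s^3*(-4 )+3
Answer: a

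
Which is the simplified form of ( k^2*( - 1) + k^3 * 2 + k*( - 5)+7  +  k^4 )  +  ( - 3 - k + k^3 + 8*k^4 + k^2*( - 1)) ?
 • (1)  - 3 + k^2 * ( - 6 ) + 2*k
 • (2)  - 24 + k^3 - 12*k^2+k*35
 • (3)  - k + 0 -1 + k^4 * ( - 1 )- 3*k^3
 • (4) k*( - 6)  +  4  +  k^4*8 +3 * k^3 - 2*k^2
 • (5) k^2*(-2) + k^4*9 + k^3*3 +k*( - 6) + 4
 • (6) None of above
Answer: 5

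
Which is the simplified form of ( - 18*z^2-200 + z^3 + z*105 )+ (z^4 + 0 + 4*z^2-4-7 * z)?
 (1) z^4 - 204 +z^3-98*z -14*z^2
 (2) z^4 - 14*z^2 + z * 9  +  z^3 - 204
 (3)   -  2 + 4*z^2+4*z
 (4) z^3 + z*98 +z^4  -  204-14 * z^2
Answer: 4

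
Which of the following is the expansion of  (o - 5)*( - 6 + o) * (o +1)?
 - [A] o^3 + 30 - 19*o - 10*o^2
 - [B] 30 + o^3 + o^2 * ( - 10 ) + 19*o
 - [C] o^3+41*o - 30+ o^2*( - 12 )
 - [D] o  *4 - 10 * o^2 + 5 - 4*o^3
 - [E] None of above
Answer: B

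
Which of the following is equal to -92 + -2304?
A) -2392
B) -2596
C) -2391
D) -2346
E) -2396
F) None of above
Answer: E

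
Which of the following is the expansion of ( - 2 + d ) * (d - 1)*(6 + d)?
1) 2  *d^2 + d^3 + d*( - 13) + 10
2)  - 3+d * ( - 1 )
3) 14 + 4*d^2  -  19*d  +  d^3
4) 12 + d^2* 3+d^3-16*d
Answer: 4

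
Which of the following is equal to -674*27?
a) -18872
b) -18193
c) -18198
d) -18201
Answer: c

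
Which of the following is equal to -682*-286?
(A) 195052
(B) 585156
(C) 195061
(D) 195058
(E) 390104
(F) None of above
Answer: A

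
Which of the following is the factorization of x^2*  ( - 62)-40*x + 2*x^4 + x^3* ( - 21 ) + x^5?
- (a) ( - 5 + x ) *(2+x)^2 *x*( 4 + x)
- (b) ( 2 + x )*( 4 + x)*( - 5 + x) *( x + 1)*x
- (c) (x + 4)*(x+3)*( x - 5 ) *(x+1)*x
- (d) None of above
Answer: b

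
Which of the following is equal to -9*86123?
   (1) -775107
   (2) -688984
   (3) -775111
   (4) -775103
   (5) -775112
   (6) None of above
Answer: 1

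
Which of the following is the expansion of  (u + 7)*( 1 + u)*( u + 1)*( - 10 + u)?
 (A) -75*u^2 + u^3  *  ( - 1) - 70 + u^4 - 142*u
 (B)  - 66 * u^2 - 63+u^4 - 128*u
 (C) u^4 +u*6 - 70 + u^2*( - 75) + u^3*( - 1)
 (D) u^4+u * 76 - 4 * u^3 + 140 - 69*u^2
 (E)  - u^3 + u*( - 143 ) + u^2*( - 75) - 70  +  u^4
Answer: E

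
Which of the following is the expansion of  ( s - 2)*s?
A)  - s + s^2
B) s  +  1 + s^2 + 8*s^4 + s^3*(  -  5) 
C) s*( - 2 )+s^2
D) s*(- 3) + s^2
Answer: C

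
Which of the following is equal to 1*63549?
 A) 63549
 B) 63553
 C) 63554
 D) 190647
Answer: A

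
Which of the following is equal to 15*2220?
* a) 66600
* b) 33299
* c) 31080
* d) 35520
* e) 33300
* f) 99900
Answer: e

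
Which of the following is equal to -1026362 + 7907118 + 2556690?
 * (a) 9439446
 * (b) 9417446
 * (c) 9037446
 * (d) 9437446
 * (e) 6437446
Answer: d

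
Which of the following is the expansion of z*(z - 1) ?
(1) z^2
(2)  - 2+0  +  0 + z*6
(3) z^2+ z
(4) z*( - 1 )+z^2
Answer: 4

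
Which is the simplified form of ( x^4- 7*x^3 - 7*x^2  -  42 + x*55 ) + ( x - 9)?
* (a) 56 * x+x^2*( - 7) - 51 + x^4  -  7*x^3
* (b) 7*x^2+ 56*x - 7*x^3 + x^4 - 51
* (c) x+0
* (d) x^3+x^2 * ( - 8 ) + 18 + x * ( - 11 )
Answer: a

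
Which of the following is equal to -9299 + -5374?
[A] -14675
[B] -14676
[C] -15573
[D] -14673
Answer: D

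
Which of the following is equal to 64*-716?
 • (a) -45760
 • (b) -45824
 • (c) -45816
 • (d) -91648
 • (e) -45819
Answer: b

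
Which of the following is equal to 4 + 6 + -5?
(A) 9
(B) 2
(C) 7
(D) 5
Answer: D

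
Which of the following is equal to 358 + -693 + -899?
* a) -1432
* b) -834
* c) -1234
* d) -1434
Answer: c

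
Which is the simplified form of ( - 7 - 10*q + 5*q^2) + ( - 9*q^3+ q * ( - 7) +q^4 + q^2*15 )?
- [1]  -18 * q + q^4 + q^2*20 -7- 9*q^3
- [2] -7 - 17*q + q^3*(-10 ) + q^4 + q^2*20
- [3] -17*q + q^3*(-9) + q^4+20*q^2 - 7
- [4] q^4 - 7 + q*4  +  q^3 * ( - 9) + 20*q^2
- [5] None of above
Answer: 3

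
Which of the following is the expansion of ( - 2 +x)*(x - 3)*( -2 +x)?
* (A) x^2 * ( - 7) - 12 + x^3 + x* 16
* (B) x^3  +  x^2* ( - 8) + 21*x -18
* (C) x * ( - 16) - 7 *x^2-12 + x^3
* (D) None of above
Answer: A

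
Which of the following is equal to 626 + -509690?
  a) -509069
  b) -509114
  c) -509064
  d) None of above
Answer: c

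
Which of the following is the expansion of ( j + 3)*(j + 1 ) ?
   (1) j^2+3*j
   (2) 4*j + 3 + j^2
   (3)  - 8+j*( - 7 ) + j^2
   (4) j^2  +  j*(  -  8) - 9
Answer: 2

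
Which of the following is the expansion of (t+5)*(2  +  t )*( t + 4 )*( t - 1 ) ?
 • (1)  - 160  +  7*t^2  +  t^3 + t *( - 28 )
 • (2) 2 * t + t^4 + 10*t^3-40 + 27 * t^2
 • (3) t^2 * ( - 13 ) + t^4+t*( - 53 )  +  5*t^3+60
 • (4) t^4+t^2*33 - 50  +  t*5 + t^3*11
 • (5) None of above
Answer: 2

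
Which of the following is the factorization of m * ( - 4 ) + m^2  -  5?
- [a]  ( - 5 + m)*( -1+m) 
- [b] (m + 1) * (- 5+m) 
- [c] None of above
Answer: b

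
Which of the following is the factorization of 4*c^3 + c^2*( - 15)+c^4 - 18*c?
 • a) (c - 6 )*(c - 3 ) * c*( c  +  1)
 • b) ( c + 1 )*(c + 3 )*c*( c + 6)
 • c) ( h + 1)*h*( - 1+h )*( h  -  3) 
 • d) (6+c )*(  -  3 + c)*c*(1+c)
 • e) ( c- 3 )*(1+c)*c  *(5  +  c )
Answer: d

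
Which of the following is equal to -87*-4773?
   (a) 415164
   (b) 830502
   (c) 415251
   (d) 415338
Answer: c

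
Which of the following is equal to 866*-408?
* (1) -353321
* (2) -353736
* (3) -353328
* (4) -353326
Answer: 3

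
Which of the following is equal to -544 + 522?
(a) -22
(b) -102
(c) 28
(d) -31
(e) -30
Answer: a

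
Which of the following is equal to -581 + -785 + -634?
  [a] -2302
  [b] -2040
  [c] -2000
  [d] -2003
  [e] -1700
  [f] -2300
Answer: c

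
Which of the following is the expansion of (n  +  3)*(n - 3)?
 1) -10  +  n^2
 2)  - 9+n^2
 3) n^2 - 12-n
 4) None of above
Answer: 2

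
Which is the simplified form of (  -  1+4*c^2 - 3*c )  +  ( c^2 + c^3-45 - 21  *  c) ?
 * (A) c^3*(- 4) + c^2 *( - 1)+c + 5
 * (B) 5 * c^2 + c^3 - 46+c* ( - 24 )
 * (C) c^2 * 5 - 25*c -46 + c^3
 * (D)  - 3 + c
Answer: B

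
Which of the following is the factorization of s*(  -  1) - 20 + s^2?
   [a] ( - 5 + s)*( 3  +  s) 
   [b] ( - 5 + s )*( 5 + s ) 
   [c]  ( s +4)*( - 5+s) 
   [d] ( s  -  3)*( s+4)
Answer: c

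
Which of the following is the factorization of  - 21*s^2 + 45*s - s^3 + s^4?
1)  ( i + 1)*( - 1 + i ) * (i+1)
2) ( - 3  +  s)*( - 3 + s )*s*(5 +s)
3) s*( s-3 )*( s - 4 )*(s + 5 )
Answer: 2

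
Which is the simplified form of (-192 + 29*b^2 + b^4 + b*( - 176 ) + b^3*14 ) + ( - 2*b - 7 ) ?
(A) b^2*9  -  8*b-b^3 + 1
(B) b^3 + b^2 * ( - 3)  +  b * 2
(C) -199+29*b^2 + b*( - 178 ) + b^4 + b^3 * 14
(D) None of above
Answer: C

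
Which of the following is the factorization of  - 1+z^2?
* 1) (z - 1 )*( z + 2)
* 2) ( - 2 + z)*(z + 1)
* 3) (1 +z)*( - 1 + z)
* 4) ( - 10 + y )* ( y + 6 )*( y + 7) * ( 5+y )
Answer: 3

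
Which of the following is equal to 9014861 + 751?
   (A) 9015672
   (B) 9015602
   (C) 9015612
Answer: C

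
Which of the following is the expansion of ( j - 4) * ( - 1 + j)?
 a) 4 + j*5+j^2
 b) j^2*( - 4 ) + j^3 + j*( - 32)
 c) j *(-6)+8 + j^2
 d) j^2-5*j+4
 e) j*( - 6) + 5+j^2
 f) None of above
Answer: d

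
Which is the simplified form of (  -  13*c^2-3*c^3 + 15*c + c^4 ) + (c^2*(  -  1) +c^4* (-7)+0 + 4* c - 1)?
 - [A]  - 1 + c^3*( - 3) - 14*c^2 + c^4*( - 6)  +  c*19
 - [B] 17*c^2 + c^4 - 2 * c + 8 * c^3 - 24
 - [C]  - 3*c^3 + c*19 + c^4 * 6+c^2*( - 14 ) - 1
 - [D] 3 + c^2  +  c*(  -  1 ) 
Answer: A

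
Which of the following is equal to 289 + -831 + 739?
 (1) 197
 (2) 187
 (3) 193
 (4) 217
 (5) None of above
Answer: 1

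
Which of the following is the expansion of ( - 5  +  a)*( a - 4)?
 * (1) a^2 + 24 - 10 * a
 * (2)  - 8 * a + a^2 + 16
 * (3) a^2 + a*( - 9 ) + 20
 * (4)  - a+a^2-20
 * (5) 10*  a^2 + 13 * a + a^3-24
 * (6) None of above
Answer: 3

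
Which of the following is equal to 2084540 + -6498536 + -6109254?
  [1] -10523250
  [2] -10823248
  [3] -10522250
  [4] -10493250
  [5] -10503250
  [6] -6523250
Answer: 1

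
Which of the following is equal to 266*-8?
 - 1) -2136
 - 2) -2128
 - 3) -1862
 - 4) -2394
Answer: 2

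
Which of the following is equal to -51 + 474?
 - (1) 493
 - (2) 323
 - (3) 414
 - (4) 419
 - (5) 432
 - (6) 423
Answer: 6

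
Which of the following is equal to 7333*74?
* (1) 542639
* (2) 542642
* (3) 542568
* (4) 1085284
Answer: 2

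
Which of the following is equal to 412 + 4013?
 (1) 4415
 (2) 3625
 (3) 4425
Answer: 3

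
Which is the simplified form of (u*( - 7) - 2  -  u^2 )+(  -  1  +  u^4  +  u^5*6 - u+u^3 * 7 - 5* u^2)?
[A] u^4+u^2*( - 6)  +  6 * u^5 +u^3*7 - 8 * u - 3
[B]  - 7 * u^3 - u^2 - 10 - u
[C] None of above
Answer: A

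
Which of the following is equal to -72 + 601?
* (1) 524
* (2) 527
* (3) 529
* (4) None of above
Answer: 3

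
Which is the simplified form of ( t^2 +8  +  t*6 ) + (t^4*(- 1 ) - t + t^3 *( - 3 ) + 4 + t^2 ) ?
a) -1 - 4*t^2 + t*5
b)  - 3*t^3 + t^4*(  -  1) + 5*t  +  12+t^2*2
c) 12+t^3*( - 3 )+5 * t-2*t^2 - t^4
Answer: b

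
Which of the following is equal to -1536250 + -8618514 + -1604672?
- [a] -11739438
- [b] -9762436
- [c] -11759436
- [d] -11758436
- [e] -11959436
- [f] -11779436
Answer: c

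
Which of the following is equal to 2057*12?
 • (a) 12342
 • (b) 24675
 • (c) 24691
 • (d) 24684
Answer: d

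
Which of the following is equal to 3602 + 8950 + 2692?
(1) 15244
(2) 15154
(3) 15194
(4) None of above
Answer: 1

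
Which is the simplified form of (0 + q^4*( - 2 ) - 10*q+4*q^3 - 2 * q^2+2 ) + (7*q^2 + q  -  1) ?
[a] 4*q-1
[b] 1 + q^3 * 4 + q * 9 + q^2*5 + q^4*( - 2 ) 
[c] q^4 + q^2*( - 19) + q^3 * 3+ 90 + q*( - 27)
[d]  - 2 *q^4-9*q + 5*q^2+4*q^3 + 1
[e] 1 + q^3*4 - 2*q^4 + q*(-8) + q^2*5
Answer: d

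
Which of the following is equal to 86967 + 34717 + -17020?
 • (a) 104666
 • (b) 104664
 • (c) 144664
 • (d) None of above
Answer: b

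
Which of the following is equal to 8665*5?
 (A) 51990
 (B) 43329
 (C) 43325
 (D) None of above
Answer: C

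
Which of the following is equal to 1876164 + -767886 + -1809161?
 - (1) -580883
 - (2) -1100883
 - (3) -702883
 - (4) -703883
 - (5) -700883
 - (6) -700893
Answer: 5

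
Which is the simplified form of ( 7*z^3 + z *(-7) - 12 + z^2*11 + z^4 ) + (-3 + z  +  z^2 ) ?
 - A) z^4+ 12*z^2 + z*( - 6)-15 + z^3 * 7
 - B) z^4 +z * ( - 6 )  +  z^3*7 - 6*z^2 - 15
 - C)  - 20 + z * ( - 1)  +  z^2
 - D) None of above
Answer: A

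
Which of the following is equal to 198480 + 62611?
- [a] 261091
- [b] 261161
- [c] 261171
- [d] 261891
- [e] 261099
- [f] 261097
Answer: a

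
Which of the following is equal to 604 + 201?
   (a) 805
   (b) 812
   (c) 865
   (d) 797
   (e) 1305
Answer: a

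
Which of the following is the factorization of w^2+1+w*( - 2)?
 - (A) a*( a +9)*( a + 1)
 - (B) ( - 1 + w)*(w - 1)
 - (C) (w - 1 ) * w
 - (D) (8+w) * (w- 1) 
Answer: B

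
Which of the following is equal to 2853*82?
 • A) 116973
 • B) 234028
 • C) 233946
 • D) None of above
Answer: C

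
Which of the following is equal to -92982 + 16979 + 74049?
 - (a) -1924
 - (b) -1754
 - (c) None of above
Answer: c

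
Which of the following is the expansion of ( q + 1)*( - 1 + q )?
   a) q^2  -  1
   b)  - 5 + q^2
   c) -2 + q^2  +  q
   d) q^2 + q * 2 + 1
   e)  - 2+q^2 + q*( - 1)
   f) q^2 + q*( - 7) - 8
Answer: a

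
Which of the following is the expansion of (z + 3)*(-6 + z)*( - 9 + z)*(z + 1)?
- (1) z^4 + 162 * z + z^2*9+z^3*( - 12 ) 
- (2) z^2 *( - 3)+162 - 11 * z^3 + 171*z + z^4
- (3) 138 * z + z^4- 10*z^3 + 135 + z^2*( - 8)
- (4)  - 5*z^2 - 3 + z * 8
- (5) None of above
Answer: 2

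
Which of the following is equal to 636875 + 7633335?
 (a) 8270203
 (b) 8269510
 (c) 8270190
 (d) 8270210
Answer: d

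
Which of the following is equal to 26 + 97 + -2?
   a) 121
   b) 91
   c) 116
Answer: a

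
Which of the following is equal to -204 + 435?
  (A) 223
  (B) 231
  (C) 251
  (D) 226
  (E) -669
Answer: B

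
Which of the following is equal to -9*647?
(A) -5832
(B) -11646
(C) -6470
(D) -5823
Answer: D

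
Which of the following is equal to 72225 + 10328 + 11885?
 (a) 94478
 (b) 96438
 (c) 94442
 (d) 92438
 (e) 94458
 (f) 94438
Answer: f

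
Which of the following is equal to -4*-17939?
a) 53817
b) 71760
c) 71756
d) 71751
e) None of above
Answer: c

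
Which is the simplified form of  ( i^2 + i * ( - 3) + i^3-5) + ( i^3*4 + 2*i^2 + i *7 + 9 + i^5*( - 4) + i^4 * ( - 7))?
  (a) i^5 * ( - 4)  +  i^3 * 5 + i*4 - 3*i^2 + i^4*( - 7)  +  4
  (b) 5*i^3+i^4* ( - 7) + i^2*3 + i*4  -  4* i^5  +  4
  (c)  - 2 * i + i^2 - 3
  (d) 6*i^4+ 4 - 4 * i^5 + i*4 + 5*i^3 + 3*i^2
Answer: b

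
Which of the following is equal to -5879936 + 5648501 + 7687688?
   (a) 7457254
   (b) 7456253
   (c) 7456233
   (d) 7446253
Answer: b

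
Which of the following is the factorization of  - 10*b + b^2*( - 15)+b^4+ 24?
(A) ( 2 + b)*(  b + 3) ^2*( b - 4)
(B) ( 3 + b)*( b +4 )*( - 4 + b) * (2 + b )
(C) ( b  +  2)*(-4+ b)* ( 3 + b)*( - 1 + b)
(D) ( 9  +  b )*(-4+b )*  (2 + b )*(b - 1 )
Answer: C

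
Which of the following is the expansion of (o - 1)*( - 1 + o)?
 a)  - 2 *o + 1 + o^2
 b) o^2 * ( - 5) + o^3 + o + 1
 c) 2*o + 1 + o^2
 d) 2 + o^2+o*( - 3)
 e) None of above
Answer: a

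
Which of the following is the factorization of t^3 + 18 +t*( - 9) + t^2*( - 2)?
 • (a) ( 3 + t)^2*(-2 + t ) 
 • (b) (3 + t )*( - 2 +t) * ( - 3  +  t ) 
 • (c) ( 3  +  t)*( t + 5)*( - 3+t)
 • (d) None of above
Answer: b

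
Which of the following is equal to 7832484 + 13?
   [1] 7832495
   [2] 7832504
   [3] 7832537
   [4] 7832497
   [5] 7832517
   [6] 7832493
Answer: 4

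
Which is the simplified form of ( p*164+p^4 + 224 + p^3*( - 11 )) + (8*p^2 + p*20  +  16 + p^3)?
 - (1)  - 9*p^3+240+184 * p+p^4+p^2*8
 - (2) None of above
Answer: 2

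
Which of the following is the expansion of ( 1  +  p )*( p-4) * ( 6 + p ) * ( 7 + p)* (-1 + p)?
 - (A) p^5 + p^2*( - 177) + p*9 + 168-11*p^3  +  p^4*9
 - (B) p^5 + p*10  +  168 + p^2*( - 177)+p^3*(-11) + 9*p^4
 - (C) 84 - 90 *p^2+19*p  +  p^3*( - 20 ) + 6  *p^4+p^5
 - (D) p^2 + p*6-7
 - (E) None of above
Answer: B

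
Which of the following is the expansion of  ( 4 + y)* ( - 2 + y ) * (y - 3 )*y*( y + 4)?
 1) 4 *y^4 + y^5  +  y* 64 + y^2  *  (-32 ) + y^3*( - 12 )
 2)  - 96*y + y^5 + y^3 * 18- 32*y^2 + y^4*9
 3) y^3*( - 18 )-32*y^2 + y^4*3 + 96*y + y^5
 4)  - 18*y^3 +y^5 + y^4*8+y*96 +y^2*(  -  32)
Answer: 3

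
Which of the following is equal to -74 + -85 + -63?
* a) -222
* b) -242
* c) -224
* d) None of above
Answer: a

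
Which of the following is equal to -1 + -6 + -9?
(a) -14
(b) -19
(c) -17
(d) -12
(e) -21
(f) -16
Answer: f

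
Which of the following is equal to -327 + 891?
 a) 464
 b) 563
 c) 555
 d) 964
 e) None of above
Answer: e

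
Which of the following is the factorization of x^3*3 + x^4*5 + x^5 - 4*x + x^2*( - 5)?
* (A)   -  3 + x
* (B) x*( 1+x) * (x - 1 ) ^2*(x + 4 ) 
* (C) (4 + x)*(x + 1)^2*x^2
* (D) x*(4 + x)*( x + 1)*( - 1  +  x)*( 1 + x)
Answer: D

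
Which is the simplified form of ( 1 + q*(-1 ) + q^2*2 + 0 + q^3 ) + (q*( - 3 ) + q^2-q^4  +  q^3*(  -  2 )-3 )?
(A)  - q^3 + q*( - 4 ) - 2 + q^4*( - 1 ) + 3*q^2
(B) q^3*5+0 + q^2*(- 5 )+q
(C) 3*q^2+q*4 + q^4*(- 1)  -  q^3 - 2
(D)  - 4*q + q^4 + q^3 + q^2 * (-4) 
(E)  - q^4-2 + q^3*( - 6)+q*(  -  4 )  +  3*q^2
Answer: A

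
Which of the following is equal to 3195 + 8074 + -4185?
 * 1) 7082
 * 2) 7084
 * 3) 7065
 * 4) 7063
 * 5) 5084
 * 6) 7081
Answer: 2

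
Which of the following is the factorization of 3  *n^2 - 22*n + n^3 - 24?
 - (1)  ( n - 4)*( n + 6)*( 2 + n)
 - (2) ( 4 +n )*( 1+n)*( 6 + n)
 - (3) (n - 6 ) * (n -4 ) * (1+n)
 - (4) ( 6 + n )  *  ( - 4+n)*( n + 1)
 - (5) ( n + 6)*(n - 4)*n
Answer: 4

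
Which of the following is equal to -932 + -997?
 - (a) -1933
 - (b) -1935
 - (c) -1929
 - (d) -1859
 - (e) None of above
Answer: c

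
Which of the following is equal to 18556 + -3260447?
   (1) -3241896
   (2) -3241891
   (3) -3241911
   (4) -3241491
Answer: 2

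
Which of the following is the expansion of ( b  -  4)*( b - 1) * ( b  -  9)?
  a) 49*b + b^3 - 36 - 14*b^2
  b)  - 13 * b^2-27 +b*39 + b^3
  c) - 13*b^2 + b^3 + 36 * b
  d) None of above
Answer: a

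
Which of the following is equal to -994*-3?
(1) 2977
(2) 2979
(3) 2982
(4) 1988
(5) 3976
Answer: 3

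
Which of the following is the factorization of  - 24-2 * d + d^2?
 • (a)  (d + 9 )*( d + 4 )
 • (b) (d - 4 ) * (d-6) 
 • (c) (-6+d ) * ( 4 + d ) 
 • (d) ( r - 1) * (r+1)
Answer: c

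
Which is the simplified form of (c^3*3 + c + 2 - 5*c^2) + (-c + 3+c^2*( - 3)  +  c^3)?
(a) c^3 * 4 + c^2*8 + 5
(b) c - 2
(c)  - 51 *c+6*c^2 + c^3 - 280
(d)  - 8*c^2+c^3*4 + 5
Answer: d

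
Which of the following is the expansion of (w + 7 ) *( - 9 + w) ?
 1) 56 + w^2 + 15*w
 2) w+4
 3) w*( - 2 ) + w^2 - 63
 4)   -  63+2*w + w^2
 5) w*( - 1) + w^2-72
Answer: 3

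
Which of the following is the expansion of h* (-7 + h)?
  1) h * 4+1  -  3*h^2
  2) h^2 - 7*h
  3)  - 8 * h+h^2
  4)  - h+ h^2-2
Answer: 2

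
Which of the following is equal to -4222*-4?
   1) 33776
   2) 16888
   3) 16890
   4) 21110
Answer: 2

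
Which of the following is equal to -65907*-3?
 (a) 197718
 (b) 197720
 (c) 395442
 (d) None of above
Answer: d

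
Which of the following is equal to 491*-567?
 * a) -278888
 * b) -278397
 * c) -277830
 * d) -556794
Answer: b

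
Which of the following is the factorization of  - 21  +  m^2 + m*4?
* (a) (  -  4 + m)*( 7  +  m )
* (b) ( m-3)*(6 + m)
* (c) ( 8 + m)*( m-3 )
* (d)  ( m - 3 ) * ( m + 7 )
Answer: d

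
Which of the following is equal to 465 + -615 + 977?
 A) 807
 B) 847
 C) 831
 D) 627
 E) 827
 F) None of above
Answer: E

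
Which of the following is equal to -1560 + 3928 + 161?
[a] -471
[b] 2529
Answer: b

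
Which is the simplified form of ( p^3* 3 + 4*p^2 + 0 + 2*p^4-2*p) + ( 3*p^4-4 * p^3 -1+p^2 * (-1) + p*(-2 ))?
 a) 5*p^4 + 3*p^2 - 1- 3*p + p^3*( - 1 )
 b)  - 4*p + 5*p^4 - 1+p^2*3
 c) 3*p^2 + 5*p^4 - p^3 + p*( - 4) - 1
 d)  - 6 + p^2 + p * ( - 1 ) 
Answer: c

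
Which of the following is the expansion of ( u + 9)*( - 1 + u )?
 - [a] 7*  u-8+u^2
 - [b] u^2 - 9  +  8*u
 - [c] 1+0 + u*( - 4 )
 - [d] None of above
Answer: b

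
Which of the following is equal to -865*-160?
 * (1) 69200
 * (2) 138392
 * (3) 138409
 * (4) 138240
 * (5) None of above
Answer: 5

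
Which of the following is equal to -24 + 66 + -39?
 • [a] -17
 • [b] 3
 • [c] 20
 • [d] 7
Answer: b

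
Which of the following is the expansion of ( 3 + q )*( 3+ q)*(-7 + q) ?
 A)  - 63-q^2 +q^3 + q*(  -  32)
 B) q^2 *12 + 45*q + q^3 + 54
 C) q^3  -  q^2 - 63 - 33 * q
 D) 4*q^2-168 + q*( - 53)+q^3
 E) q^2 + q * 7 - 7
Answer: C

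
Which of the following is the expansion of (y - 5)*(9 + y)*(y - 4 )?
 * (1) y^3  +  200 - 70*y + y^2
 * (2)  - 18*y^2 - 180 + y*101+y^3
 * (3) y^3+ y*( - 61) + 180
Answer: 3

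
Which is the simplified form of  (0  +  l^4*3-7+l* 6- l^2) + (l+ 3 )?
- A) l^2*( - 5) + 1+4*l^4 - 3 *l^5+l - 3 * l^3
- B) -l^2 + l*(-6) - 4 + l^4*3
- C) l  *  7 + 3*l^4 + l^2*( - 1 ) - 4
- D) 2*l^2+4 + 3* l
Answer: C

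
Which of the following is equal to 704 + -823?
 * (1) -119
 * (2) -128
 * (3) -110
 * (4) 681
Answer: 1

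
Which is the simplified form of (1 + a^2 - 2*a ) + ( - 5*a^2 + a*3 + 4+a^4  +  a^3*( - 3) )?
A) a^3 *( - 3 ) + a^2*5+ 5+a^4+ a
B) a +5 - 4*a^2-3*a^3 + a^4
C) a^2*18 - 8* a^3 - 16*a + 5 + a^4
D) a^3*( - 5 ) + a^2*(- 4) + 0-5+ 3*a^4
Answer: B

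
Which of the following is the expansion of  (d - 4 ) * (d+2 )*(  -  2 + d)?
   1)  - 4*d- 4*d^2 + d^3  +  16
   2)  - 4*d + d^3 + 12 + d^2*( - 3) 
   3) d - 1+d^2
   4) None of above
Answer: 1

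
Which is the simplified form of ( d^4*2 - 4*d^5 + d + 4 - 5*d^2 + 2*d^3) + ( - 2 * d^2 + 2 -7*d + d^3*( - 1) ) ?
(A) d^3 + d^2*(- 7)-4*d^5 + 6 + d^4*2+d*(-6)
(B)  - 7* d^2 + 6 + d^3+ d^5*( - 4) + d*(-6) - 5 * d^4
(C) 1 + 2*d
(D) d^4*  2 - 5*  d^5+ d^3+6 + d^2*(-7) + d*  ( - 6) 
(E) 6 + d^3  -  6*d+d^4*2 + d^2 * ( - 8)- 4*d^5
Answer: A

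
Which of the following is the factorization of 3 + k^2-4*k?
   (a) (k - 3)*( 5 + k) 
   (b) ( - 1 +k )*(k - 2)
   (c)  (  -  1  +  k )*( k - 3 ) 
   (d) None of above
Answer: c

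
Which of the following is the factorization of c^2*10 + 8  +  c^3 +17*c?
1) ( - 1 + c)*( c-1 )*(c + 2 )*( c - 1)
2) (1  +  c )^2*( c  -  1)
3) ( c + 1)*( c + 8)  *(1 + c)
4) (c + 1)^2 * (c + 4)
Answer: 3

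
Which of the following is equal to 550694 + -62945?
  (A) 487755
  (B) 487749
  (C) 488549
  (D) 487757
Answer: B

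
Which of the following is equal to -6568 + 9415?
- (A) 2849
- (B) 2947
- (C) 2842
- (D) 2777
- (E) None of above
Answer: E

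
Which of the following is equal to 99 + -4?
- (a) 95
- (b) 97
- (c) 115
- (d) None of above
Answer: a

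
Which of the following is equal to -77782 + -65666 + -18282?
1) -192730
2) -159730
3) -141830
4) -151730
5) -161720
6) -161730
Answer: 6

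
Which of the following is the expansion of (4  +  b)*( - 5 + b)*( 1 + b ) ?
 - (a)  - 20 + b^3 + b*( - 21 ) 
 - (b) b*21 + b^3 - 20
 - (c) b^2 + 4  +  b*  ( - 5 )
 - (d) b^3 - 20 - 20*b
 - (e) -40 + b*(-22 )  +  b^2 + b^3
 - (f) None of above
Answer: a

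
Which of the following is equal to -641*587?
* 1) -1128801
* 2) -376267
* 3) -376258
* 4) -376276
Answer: 2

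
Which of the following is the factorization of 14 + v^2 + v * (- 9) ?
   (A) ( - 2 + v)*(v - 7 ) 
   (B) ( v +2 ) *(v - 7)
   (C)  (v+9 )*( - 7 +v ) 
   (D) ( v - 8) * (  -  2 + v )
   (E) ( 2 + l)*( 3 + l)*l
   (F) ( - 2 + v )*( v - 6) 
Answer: A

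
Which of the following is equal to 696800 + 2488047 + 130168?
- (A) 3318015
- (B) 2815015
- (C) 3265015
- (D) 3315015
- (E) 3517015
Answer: D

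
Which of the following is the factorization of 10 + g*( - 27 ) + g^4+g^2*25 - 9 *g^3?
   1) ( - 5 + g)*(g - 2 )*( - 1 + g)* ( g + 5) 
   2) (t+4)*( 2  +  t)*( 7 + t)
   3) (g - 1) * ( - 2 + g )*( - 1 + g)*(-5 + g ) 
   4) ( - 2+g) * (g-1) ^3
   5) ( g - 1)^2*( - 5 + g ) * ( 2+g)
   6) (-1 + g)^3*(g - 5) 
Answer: 3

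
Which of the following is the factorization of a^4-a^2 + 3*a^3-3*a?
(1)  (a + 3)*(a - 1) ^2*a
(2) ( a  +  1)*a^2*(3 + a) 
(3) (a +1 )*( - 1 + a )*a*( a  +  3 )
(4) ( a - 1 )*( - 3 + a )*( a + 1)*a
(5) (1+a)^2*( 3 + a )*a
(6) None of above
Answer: 3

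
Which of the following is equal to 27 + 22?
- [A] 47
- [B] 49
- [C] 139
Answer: B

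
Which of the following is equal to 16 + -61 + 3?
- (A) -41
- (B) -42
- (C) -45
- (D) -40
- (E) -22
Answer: B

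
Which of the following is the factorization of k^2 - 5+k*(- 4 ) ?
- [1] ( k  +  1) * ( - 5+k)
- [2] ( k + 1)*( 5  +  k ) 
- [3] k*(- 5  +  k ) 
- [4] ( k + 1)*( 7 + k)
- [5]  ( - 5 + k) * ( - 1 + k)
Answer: 1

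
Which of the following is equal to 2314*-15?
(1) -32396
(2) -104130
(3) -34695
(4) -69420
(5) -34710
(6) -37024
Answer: 5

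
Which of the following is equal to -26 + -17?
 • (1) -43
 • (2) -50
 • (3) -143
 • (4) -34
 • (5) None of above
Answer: 1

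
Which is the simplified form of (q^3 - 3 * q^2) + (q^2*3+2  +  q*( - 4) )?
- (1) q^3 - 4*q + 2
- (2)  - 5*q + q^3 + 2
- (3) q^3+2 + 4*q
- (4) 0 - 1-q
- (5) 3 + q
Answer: 1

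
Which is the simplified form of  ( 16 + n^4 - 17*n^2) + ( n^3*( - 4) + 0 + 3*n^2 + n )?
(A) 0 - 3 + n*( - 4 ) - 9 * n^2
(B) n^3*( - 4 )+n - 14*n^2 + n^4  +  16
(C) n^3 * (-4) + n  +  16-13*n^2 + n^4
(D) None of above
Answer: B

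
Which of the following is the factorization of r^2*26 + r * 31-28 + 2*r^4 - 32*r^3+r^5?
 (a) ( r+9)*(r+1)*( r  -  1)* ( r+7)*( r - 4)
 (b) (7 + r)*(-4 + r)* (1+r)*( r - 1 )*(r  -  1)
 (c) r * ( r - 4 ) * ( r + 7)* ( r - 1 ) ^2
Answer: b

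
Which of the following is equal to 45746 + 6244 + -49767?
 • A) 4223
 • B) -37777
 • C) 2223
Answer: C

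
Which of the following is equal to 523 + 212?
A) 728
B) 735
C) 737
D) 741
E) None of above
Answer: B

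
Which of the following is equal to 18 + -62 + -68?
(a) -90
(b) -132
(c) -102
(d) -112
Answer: d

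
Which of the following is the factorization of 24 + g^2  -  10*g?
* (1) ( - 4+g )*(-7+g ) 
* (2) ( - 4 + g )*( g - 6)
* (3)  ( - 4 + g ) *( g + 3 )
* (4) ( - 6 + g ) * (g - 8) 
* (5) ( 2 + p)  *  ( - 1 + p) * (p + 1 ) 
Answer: 2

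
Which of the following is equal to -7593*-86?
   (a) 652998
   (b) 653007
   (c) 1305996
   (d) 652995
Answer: a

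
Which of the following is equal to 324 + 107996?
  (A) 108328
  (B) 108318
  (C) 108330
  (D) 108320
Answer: D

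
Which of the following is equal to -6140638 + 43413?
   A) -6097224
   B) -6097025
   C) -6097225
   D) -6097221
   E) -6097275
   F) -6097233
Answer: C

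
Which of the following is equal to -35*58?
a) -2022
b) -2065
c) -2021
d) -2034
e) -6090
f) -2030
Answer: f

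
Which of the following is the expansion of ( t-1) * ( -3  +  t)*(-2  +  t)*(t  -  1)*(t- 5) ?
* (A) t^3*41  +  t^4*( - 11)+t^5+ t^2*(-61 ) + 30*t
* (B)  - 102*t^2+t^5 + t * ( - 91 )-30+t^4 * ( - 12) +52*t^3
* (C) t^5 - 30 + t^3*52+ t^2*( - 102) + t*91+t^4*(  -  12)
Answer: C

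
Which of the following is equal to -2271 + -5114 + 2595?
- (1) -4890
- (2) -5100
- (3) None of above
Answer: 3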